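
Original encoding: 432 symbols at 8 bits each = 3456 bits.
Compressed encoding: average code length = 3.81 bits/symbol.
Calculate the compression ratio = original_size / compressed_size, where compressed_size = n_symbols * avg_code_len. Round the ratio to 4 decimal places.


original_size = n_symbols * orig_bits = 432 * 8 = 3456 bits
compressed_size = n_symbols * avg_code_len = 432 * 3.81 = 1645.92 bits
ratio = original_size / compressed_size = 3456 / 1645.92 = 2.0997

Compression ratio = 2.0997


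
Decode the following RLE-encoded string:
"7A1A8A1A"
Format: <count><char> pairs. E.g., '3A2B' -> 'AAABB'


Expanding each <count><char> pair:
  7A -> 'AAAAAAA'
  1A -> 'A'
  8A -> 'AAAAAAAA'
  1A -> 'A'

Decoded = AAAAAAAAAAAAAAAAA


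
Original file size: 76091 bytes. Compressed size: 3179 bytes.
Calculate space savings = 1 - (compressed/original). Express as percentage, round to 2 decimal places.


ratio = compressed/original = 3179/76091 = 0.041779
savings = 1 - ratio = 1 - 0.041779 = 0.958221
as a percentage: 0.958221 * 100 = 95.82%

Space savings = 1 - 3179/76091 = 95.82%


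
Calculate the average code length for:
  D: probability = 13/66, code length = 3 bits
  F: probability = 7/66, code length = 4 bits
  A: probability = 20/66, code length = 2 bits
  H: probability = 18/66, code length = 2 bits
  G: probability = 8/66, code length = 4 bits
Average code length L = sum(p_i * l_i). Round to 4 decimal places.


Weighted contributions p_i * l_i:
  D: (13/66) * 3 = 39/66
  F: (7/66) * 4 = 28/66
  A: (20/66) * 2 = 40/66
  H: (18/66) * 2 = 36/66
  G: (8/66) * 4 = 32/66
Sum = (39 + 28 + 40 + 36 + 32)/66 = 175/66

L = 175/66 = 2.6515 bits/symbol


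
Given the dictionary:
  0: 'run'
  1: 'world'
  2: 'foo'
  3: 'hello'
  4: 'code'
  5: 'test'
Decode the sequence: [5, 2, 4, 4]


Look up each index in the dictionary:
  5 -> 'test'
  2 -> 'foo'
  4 -> 'code'
  4 -> 'code'

Decoded: "test foo code code"


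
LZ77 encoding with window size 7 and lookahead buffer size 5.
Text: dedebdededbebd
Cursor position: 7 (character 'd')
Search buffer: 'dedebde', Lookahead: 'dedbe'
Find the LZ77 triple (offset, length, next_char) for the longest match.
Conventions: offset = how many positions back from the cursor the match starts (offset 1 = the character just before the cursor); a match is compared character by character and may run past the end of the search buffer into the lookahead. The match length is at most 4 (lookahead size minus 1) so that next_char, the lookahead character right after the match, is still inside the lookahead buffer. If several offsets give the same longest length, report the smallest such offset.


Try each offset into the search buffer:
  offset=1 (pos 6, char 'e'): match length 0
  offset=2 (pos 5, char 'd'): match length 3
  offset=3 (pos 4, char 'b'): match length 0
  offset=4 (pos 3, char 'e'): match length 0
  offset=5 (pos 2, char 'd'): match length 2
  offset=6 (pos 1, char 'e'): match length 0
  offset=7 (pos 0, char 'd'): match length 3
Longest match has length 3, found at offsets 2, 7; take the smallest, offset 2.
next_char = character at position 7 + 3 = 10 -> 'b'

Best match: offset=2, length=3 (matching 'ded' starting at position 5)
LZ77 triple: (2, 3, 'b')


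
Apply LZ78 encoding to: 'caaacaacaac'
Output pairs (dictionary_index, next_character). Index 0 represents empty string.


LZ78 encoding steps:
Dictionary: {0: ''}
Step 1: w='' (idx 0), next='c' -> output (0, 'c'), add 'c' as idx 1
Step 2: w='' (idx 0), next='a' -> output (0, 'a'), add 'a' as idx 2
Step 3: w='a' (idx 2), next='a' -> output (2, 'a'), add 'aa' as idx 3
Step 4: w='c' (idx 1), next='a' -> output (1, 'a'), add 'ca' as idx 4
Step 5: w='a' (idx 2), next='c' -> output (2, 'c'), add 'ac' as idx 5
Step 6: w='aa' (idx 3), next='c' -> output (3, 'c'), add 'aac' as idx 6


Encoded: [(0, 'c'), (0, 'a'), (2, 'a'), (1, 'a'), (2, 'c'), (3, 'c')]


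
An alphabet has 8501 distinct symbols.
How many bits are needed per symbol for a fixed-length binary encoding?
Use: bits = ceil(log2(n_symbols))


log2(8501) = 13.0534
Bracket: 2^13 = 8192 < 8501 <= 2^14 = 16384
So ceil(log2(8501)) = 14

bits = ceil(log2(8501)) = ceil(13.0534) = 14 bits


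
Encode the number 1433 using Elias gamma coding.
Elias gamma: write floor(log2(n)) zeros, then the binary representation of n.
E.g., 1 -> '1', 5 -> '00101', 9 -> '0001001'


num_bits = floor(log2(1433)) + 1 = 11
leading_zeros = num_bits - 1 = 10
binary(1433) = 10110011001

Elias gamma(1433) = '0000000000' + '10110011001' = 000000000010110011001 (21 bits)


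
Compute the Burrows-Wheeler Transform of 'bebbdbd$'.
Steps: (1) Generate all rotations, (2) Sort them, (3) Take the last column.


Rotations (sorted):
  0: $bebbdbd -> last char: d
  1: bbdbd$be -> last char: e
  2: bd$bebbd -> last char: d
  3: bdbd$beb -> last char: b
  4: bebbdbd$ -> last char: $
  5: d$bebbdb -> last char: b
  6: dbd$bebb -> last char: b
  7: ebbdbd$b -> last char: b


BWT = dedb$bbb


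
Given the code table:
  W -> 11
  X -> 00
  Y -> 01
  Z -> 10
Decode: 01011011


Decoding:
01 -> Y
01 -> Y
10 -> Z
11 -> W


Result: YYZW


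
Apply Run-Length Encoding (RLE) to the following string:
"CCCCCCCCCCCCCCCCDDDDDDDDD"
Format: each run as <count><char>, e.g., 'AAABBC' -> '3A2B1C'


Scanning runs left to right:
  i=0: run of 'C' x 16 -> '16C'
  i=16: run of 'D' x 9 -> '9D'

RLE = 16C9D


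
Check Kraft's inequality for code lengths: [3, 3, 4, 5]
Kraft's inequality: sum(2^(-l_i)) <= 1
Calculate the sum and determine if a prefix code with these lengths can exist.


Sum = 2^(-3) + 2^(-3) + 2^(-4) + 2^(-5)
    = 0.125 + 0.125 + 0.0625 + 0.03125
    = 11/32 = 0.34375
Since 0.34375 <= 1, Kraft's inequality IS satisfied.
A prefix code with these lengths CAN exist.

Kraft sum = 0.34375. Satisfied.


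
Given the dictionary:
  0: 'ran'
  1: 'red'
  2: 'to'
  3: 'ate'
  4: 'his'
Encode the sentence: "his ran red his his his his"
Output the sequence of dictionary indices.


Look up each word in the dictionary:
  'his' -> 4
  'ran' -> 0
  'red' -> 1
  'his' -> 4
  'his' -> 4
  'his' -> 4
  'his' -> 4

Encoded: [4, 0, 1, 4, 4, 4, 4]


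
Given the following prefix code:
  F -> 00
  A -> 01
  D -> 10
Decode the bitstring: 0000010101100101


Decoding step by step:
Bits 00 -> F
Bits 00 -> F
Bits 01 -> A
Bits 01 -> A
Bits 01 -> A
Bits 10 -> D
Bits 01 -> A
Bits 01 -> A


Decoded message: FFAAADAA


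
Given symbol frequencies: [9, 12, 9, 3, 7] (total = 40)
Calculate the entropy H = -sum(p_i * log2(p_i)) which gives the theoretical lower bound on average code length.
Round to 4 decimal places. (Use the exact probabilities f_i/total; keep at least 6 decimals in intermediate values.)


Per-symbol terms -p_i * log2(p_i) with p_i = f_i/40:
  p = 9/40 = 0.225000: log2(p) = -2.152003, -p*log2(p) = 0.484201
  p = 12/40 = 0.300000: log2(p) = -1.736966, -p*log2(p) = 0.521090
  p = 9/40 = 0.225000: log2(p) = -2.152003, -p*log2(p) = 0.484201
  p = 3/40 = 0.075000: log2(p) = -3.736966, -p*log2(p) = 0.280272
  p = 7/40 = 0.175000: log2(p) = -2.514573, -p*log2(p) = 0.440050
H = 0.484201 + 0.521090 + 0.484201 + 0.280272 + 0.440050 = 2.209814

H = 2.2098 bits/symbol


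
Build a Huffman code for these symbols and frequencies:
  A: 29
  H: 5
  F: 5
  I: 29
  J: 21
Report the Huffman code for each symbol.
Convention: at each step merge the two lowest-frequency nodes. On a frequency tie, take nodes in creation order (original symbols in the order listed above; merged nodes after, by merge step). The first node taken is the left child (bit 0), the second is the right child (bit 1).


Huffman tree construction:
Step 1: Merge H(5) + F(5) = 10
Step 2: Merge (H+F)(10) + J(21) = 31
Step 3: Merge A(29) + I(29) = 58
Step 4: Merge ((H+F)+J)(31) + (A+I)(58) = 89
Read each symbol's code off the tree from the root (left child = 0, right child = 1).

Codes:
  A: 10 (length 2)
  H: 000 (length 3)
  F: 001 (length 3)
  I: 11 (length 2)
  J: 01 (length 2)
Average code length: 188/89 = 2.1124 bits/symbol


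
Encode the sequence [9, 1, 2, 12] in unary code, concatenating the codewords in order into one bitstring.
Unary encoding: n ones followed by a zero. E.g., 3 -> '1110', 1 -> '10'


Encode each number as n ones followed by a terminating 0:
  9 -> 1111111110 (10 bits)
  1 -> 10 (2 bits)
  2 -> 110 (3 bits)
  12 -> 1111111111110 (13 bits)
Total length = 10 + 2 + 3 + 13 = 28 bits.

Unary([9, 1, 2, 12]) = 1111111110101101111111111110 (28 bits)


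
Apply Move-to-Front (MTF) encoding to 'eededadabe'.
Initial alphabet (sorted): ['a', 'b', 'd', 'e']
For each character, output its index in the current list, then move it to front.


MTF encoding:
'e': index 3 in ['a', 'b', 'd', 'e'] -> ['e', 'a', 'b', 'd']
'e': index 0 in ['e', 'a', 'b', 'd'] -> ['e', 'a', 'b', 'd']
'd': index 3 in ['e', 'a', 'b', 'd'] -> ['d', 'e', 'a', 'b']
'e': index 1 in ['d', 'e', 'a', 'b'] -> ['e', 'd', 'a', 'b']
'd': index 1 in ['e', 'd', 'a', 'b'] -> ['d', 'e', 'a', 'b']
'a': index 2 in ['d', 'e', 'a', 'b'] -> ['a', 'd', 'e', 'b']
'd': index 1 in ['a', 'd', 'e', 'b'] -> ['d', 'a', 'e', 'b']
'a': index 1 in ['d', 'a', 'e', 'b'] -> ['a', 'd', 'e', 'b']
'b': index 3 in ['a', 'd', 'e', 'b'] -> ['b', 'a', 'd', 'e']
'e': index 3 in ['b', 'a', 'd', 'e'] -> ['e', 'b', 'a', 'd']


Output: [3, 0, 3, 1, 1, 2, 1, 1, 3, 3]


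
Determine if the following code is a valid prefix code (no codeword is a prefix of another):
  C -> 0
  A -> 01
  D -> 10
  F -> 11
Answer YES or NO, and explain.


Checking each pair (does one codeword prefix another?):
  C='0' vs A='01': prefix -- VIOLATION

NO -- this is NOT a valid prefix code. C (0) is a prefix of A (01).


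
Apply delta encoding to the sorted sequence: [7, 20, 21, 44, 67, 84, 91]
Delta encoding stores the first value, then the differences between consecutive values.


First value: 7
Deltas:
  20 - 7 = 13
  21 - 20 = 1
  44 - 21 = 23
  67 - 44 = 23
  84 - 67 = 17
  91 - 84 = 7


Delta encoded: [7, 13, 1, 23, 23, 17, 7]


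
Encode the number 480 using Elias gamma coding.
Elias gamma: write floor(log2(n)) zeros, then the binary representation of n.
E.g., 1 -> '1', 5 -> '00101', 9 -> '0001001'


num_bits = floor(log2(480)) + 1 = 9
leading_zeros = num_bits - 1 = 8
binary(480) = 111100000

Elias gamma(480) = '00000000' + '111100000' = 00000000111100000 (17 bits)


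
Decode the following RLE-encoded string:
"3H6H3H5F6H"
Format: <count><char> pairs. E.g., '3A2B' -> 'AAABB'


Expanding each <count><char> pair:
  3H -> 'HHH'
  6H -> 'HHHHHH'
  3H -> 'HHH'
  5F -> 'FFFFF'
  6H -> 'HHHHHH'

Decoded = HHHHHHHHHHHHFFFFFHHHHHH


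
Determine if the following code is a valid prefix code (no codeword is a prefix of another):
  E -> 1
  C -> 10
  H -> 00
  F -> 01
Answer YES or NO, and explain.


Checking each pair (does one codeword prefix another?):
  E='1' vs C='10': prefix -- VIOLATION

NO -- this is NOT a valid prefix code. E (1) is a prefix of C (10).


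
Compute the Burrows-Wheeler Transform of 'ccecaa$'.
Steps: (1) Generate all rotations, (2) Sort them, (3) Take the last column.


Rotations (sorted):
  0: $ccecaa -> last char: a
  1: a$cceca -> last char: a
  2: aa$ccec -> last char: c
  3: caa$cce -> last char: e
  4: ccecaa$ -> last char: $
  5: cecaa$c -> last char: c
  6: ecaa$cc -> last char: c


BWT = aace$cc


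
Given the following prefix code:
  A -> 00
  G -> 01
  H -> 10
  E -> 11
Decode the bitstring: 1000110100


Decoding step by step:
Bits 10 -> H
Bits 00 -> A
Bits 11 -> E
Bits 01 -> G
Bits 00 -> A


Decoded message: HAEGA


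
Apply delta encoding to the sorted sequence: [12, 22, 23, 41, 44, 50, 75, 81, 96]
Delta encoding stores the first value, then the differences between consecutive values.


First value: 12
Deltas:
  22 - 12 = 10
  23 - 22 = 1
  41 - 23 = 18
  44 - 41 = 3
  50 - 44 = 6
  75 - 50 = 25
  81 - 75 = 6
  96 - 81 = 15


Delta encoded: [12, 10, 1, 18, 3, 6, 25, 6, 15]


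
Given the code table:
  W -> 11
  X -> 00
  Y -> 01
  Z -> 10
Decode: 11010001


Decoding:
11 -> W
01 -> Y
00 -> X
01 -> Y


Result: WYXY


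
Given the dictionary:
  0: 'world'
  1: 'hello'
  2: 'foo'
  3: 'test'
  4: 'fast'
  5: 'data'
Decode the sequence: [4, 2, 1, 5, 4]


Look up each index in the dictionary:
  4 -> 'fast'
  2 -> 'foo'
  1 -> 'hello'
  5 -> 'data'
  4 -> 'fast'

Decoded: "fast foo hello data fast"


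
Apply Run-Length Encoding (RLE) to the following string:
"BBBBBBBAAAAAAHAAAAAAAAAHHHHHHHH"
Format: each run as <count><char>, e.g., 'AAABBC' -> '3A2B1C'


Scanning runs left to right:
  i=0: run of 'B' x 7 -> '7B'
  i=7: run of 'A' x 6 -> '6A'
  i=13: run of 'H' x 1 -> '1H'
  i=14: run of 'A' x 9 -> '9A'
  i=23: run of 'H' x 8 -> '8H'

RLE = 7B6A1H9A8H


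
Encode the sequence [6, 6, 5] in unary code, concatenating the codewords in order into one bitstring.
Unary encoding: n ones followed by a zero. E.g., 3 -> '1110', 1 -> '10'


Encode each number as n ones followed by a terminating 0:
  6 -> 1111110 (7 bits)
  6 -> 1111110 (7 bits)
  5 -> 111110 (6 bits)
Total length = 7 + 7 + 6 = 20 bits.

Unary([6, 6, 5]) = 11111101111110111110 (20 bits)


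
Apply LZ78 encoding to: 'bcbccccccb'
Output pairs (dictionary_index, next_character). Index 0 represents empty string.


LZ78 encoding steps:
Dictionary: {0: ''}
Step 1: w='' (idx 0), next='b' -> output (0, 'b'), add 'b' as idx 1
Step 2: w='' (idx 0), next='c' -> output (0, 'c'), add 'c' as idx 2
Step 3: w='b' (idx 1), next='c' -> output (1, 'c'), add 'bc' as idx 3
Step 4: w='c' (idx 2), next='c' -> output (2, 'c'), add 'cc' as idx 4
Step 5: w='cc' (idx 4), next='c' -> output (4, 'c'), add 'ccc' as idx 5
Step 6: w='b' (idx 1), end of input -> output (1, '')


Encoded: [(0, 'b'), (0, 'c'), (1, 'c'), (2, 'c'), (4, 'c'), (1, '')]


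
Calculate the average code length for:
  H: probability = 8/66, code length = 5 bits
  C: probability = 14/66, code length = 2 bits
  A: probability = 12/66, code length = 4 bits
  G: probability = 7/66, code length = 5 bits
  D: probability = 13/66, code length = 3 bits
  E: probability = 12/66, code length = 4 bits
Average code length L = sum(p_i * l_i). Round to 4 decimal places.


Weighted contributions p_i * l_i:
  H: (8/66) * 5 = 40/66
  C: (14/66) * 2 = 28/66
  A: (12/66) * 4 = 48/66
  G: (7/66) * 5 = 35/66
  D: (13/66) * 3 = 39/66
  E: (12/66) * 4 = 48/66
Sum = (40 + 28 + 48 + 35 + 39 + 48)/66 = 238/66

L = 238/66 = 3.6061 bits/symbol


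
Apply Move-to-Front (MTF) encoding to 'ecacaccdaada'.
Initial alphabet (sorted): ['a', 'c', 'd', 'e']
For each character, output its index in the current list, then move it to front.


MTF encoding:
'e': index 3 in ['a', 'c', 'd', 'e'] -> ['e', 'a', 'c', 'd']
'c': index 2 in ['e', 'a', 'c', 'd'] -> ['c', 'e', 'a', 'd']
'a': index 2 in ['c', 'e', 'a', 'd'] -> ['a', 'c', 'e', 'd']
'c': index 1 in ['a', 'c', 'e', 'd'] -> ['c', 'a', 'e', 'd']
'a': index 1 in ['c', 'a', 'e', 'd'] -> ['a', 'c', 'e', 'd']
'c': index 1 in ['a', 'c', 'e', 'd'] -> ['c', 'a', 'e', 'd']
'c': index 0 in ['c', 'a', 'e', 'd'] -> ['c', 'a', 'e', 'd']
'd': index 3 in ['c', 'a', 'e', 'd'] -> ['d', 'c', 'a', 'e']
'a': index 2 in ['d', 'c', 'a', 'e'] -> ['a', 'd', 'c', 'e']
'a': index 0 in ['a', 'd', 'c', 'e'] -> ['a', 'd', 'c', 'e']
'd': index 1 in ['a', 'd', 'c', 'e'] -> ['d', 'a', 'c', 'e']
'a': index 1 in ['d', 'a', 'c', 'e'] -> ['a', 'd', 'c', 'e']


Output: [3, 2, 2, 1, 1, 1, 0, 3, 2, 0, 1, 1]


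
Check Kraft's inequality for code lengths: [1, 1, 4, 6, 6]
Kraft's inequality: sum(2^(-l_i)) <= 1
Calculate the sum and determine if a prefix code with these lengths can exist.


Sum = 2^(-1) + 2^(-1) + 2^(-4) + 2^(-6) + 2^(-6)
    = 0.5 + 0.5 + 0.0625 + 0.015625 + 0.015625
    = 70/64 = 1.09375
Since 1.09375 > 1, Kraft's inequality is NOT satisfied.
A prefix code with these lengths CANNOT exist.

Kraft sum = 1.09375. Not satisfied.


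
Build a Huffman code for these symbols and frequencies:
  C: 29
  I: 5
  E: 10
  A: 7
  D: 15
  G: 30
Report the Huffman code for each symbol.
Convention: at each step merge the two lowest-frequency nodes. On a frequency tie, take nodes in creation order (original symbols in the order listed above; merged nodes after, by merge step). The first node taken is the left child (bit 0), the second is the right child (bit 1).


Huffman tree construction:
Step 1: Merge I(5) + A(7) = 12
Step 2: Merge E(10) + (I+A)(12) = 22
Step 3: Merge D(15) + (E+(I+A))(22) = 37
Step 4: Merge C(29) + G(30) = 59
Step 5: Merge (D+(E+(I+A)))(37) + (C+G)(59) = 96
Read each symbol's code off the tree from the root (left child = 0, right child = 1).

Codes:
  C: 10 (length 2)
  I: 0110 (length 4)
  E: 010 (length 3)
  A: 0111 (length 4)
  D: 00 (length 2)
  G: 11 (length 2)
Average code length: 226/96 = 2.3542 bits/symbol


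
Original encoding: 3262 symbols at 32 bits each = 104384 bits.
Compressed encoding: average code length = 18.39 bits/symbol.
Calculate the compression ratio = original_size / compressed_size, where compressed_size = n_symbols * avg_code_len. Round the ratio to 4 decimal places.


original_size = n_symbols * orig_bits = 3262 * 32 = 104384 bits
compressed_size = n_symbols * avg_code_len = 3262 * 18.39 = 59988.18 bits
ratio = original_size / compressed_size = 104384 / 59988.18 = 1.7401

Compression ratio = 1.7401


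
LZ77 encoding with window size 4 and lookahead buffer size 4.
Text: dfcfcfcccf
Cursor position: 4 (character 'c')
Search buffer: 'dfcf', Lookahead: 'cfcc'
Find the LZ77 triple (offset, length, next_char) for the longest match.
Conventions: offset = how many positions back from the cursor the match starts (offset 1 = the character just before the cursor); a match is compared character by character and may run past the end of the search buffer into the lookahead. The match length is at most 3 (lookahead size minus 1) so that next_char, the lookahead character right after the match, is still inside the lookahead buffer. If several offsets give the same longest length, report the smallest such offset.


Try each offset into the search buffer:
  offset=1 (pos 3, char 'f'): match length 0
  offset=2 (pos 2, char 'c'): match length 3
  offset=3 (pos 1, char 'f'): match length 0
  offset=4 (pos 0, char 'd'): match length 0
Longest match has length 3 at offset 2.
next_char = character at position 4 + 3 = 7 -> 'c'

Best match: offset=2, length=3 (matching 'cfc' starting at position 2)
LZ77 triple: (2, 3, 'c')


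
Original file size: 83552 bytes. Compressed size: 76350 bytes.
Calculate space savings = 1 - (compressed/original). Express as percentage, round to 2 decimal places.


ratio = compressed/original = 76350/83552 = 0.913802
savings = 1 - ratio = 1 - 0.913802 = 0.086198
as a percentage: 0.086198 * 100 = 8.62%

Space savings = 1 - 76350/83552 = 8.62%


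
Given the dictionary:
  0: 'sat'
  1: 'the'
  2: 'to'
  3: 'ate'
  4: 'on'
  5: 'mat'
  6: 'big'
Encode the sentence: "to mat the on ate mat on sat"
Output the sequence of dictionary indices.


Look up each word in the dictionary:
  'to' -> 2
  'mat' -> 5
  'the' -> 1
  'on' -> 4
  'ate' -> 3
  'mat' -> 5
  'on' -> 4
  'sat' -> 0

Encoded: [2, 5, 1, 4, 3, 5, 4, 0]


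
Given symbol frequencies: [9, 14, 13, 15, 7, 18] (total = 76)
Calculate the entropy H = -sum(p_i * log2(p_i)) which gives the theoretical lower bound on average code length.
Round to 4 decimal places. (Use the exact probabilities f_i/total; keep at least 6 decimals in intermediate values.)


Per-symbol terms -p_i * log2(p_i) with p_i = f_i/76:
  p = 9/76 = 0.118421: log2(p) = -3.078003, -p*log2(p) = 0.364500
  p = 14/76 = 0.184211: log2(p) = -2.440573, -p*log2(p) = 0.449579
  p = 13/76 = 0.171053: log2(p) = -2.547488, -p*log2(p) = 0.435754
  p = 15/76 = 0.197368: log2(p) = -2.341037, -p*log2(p) = 0.462047
  p = 7/76 = 0.092105: log2(p) = -3.440573, -p*log2(p) = 0.316895
  p = 18/76 = 0.236842: log2(p) = -2.078003, -p*log2(p) = 0.492158
H = 0.364500 + 0.449579 + 0.435754 + 0.462047 + 0.316895 + 0.492158 = 2.520933

H = 2.5209 bits/symbol


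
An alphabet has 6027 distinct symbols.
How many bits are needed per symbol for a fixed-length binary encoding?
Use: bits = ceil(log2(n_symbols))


log2(6027) = 12.5572
Bracket: 2^12 = 4096 < 6027 <= 2^13 = 8192
So ceil(log2(6027)) = 13

bits = ceil(log2(6027)) = ceil(12.5572) = 13 bits


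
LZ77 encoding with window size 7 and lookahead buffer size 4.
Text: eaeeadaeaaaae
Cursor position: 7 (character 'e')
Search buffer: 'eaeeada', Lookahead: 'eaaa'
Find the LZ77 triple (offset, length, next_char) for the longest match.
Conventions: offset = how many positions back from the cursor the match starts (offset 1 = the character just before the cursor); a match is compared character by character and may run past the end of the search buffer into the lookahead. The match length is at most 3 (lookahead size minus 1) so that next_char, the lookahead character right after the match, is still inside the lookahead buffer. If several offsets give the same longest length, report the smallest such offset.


Try each offset into the search buffer:
  offset=1 (pos 6, char 'a'): match length 0
  offset=2 (pos 5, char 'd'): match length 0
  offset=3 (pos 4, char 'a'): match length 0
  offset=4 (pos 3, char 'e'): match length 2
  offset=5 (pos 2, char 'e'): match length 1
  offset=6 (pos 1, char 'a'): match length 0
  offset=7 (pos 0, char 'e'): match length 2
Longest match has length 2, found at offsets 4, 7; take the smallest, offset 4.
next_char = character at position 7 + 2 = 9 -> 'a'

Best match: offset=4, length=2 (matching 'ea' starting at position 3)
LZ77 triple: (4, 2, 'a')


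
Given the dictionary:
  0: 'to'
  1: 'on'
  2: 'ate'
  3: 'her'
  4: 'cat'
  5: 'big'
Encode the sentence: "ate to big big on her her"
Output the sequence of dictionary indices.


Look up each word in the dictionary:
  'ate' -> 2
  'to' -> 0
  'big' -> 5
  'big' -> 5
  'on' -> 1
  'her' -> 3
  'her' -> 3

Encoded: [2, 0, 5, 5, 1, 3, 3]


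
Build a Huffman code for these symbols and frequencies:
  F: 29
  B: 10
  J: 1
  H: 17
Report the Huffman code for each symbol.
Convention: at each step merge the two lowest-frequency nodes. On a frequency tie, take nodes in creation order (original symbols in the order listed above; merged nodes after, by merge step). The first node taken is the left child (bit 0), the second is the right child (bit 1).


Huffman tree construction:
Step 1: Merge J(1) + B(10) = 11
Step 2: Merge (J+B)(11) + H(17) = 28
Step 3: Merge ((J+B)+H)(28) + F(29) = 57
Read each symbol's code off the tree from the root (left child = 0, right child = 1).

Codes:
  F: 1 (length 1)
  B: 001 (length 3)
  J: 000 (length 3)
  H: 01 (length 2)
Average code length: 96/57 = 1.6842 bits/symbol


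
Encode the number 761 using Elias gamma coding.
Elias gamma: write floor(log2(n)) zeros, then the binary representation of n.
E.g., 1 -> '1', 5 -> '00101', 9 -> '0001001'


num_bits = floor(log2(761)) + 1 = 10
leading_zeros = num_bits - 1 = 9
binary(761) = 1011111001

Elias gamma(761) = '000000000' + '1011111001' = 0000000001011111001 (19 bits)


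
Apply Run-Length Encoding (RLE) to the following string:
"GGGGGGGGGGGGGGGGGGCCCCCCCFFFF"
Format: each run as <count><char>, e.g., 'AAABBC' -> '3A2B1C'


Scanning runs left to right:
  i=0: run of 'G' x 18 -> '18G'
  i=18: run of 'C' x 7 -> '7C'
  i=25: run of 'F' x 4 -> '4F'

RLE = 18G7C4F


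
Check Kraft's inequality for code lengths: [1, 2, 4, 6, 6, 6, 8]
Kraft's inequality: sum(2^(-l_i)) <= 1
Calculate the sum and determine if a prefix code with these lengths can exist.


Sum = 2^(-1) + 2^(-2) + 2^(-4) + 2^(-6) + 2^(-6) + 2^(-6) + 2^(-8)
    = 0.5 + 0.25 + 0.0625 + 0.015625 + 0.015625 + 0.015625 + 0.00390625
    = 221/256 = 0.86328125
Since 0.86328125 <= 1, Kraft's inequality IS satisfied.
A prefix code with these lengths CAN exist.

Kraft sum = 0.86328125. Satisfied.


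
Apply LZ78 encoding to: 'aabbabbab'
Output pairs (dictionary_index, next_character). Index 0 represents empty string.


LZ78 encoding steps:
Dictionary: {0: ''}
Step 1: w='' (idx 0), next='a' -> output (0, 'a'), add 'a' as idx 1
Step 2: w='a' (idx 1), next='b' -> output (1, 'b'), add 'ab' as idx 2
Step 3: w='' (idx 0), next='b' -> output (0, 'b'), add 'b' as idx 3
Step 4: w='ab' (idx 2), next='b' -> output (2, 'b'), add 'abb' as idx 4
Step 5: w='ab' (idx 2), end of input -> output (2, '')


Encoded: [(0, 'a'), (1, 'b'), (0, 'b'), (2, 'b'), (2, '')]


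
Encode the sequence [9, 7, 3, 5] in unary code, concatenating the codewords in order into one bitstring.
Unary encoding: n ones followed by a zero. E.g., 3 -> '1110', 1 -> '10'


Encode each number as n ones followed by a terminating 0:
  9 -> 1111111110 (10 bits)
  7 -> 11111110 (8 bits)
  3 -> 1110 (4 bits)
  5 -> 111110 (6 bits)
Total length = 10 + 8 + 4 + 6 = 28 bits.

Unary([9, 7, 3, 5]) = 1111111110111111101110111110 (28 bits)


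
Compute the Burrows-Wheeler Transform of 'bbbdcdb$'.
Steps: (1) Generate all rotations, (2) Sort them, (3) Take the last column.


Rotations (sorted):
  0: $bbbdcdb -> last char: b
  1: b$bbbdcd -> last char: d
  2: bbbdcdb$ -> last char: $
  3: bbdcdb$b -> last char: b
  4: bdcdb$bb -> last char: b
  5: cdb$bbbd -> last char: d
  6: db$bbbdc -> last char: c
  7: dcdb$bbb -> last char: b


BWT = bd$bbdcb


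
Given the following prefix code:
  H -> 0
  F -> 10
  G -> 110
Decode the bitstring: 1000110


Decoding step by step:
Bits 10 -> F
Bits 0 -> H
Bits 0 -> H
Bits 110 -> G


Decoded message: FHHG


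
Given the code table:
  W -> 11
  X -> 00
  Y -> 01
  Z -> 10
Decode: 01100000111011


Decoding:
01 -> Y
10 -> Z
00 -> X
00 -> X
11 -> W
10 -> Z
11 -> W


Result: YZXXWZW


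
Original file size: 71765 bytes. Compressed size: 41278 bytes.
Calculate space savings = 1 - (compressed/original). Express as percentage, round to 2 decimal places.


ratio = compressed/original = 41278/71765 = 0.575183
savings = 1 - ratio = 1 - 0.575183 = 0.424817
as a percentage: 0.424817 * 100 = 42.48%

Space savings = 1 - 41278/71765 = 42.48%


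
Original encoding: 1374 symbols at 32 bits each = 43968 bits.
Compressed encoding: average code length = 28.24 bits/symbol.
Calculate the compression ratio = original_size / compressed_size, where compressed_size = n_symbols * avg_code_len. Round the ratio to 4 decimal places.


original_size = n_symbols * orig_bits = 1374 * 32 = 43968 bits
compressed_size = n_symbols * avg_code_len = 1374 * 28.24 = 38801.76 bits
ratio = original_size / compressed_size = 43968 / 38801.76 = 1.1331

Compression ratio = 1.1331


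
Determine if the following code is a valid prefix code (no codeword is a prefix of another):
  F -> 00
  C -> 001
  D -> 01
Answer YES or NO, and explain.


Checking each pair (does one codeword prefix another?):
  F='00' vs C='001': prefix -- VIOLATION

NO -- this is NOT a valid prefix code. F (00) is a prefix of C (001).


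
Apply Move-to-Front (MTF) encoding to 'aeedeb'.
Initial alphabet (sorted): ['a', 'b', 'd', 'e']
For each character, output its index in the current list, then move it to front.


MTF encoding:
'a': index 0 in ['a', 'b', 'd', 'e'] -> ['a', 'b', 'd', 'e']
'e': index 3 in ['a', 'b', 'd', 'e'] -> ['e', 'a', 'b', 'd']
'e': index 0 in ['e', 'a', 'b', 'd'] -> ['e', 'a', 'b', 'd']
'd': index 3 in ['e', 'a', 'b', 'd'] -> ['d', 'e', 'a', 'b']
'e': index 1 in ['d', 'e', 'a', 'b'] -> ['e', 'd', 'a', 'b']
'b': index 3 in ['e', 'd', 'a', 'b'] -> ['b', 'e', 'd', 'a']


Output: [0, 3, 0, 3, 1, 3]


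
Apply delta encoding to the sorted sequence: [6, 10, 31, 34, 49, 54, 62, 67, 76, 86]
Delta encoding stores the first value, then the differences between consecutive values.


First value: 6
Deltas:
  10 - 6 = 4
  31 - 10 = 21
  34 - 31 = 3
  49 - 34 = 15
  54 - 49 = 5
  62 - 54 = 8
  67 - 62 = 5
  76 - 67 = 9
  86 - 76 = 10


Delta encoded: [6, 4, 21, 3, 15, 5, 8, 5, 9, 10]


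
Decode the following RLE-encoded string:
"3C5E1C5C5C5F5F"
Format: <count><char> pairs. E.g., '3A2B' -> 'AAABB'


Expanding each <count><char> pair:
  3C -> 'CCC'
  5E -> 'EEEEE'
  1C -> 'C'
  5C -> 'CCCCC'
  5C -> 'CCCCC'
  5F -> 'FFFFF'
  5F -> 'FFFFF'

Decoded = CCCEEEEECCCCCCCCCCCFFFFFFFFFF


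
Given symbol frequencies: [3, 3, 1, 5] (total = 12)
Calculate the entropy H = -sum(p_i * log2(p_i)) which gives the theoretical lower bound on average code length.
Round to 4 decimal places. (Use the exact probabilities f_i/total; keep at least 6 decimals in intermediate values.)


Per-symbol terms -p_i * log2(p_i) with p_i = f_i/12:
  p = 3/12 = 0.250000: log2(p) = -2.000000, -p*log2(p) = 0.500000
  p = 3/12 = 0.250000: log2(p) = -2.000000, -p*log2(p) = 0.500000
  p = 1/12 = 0.083333: log2(p) = -3.584963, -p*log2(p) = 0.298747
  p = 5/12 = 0.416667: log2(p) = -1.263034, -p*log2(p) = 0.526264
H = 0.500000 + 0.500000 + 0.298747 + 0.526264 = 1.825011

H = 1.825 bits/symbol


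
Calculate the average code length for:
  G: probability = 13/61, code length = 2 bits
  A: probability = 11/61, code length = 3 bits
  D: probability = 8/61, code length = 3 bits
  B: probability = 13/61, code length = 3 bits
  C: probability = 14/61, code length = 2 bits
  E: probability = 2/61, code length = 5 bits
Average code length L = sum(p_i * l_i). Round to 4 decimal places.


Weighted contributions p_i * l_i:
  G: (13/61) * 2 = 26/61
  A: (11/61) * 3 = 33/61
  D: (8/61) * 3 = 24/61
  B: (13/61) * 3 = 39/61
  C: (14/61) * 2 = 28/61
  E: (2/61) * 5 = 10/61
Sum = (26 + 33 + 24 + 39 + 28 + 10)/61 = 160/61

L = 160/61 = 2.6230 bits/symbol


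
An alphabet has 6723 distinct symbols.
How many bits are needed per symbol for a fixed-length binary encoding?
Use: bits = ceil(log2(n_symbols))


log2(6723) = 12.7149
Bracket: 2^12 = 4096 < 6723 <= 2^13 = 8192
So ceil(log2(6723)) = 13

bits = ceil(log2(6723)) = ceil(12.7149) = 13 bits


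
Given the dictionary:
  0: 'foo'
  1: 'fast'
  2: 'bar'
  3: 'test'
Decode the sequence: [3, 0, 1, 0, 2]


Look up each index in the dictionary:
  3 -> 'test'
  0 -> 'foo'
  1 -> 'fast'
  0 -> 'foo'
  2 -> 'bar'

Decoded: "test foo fast foo bar"


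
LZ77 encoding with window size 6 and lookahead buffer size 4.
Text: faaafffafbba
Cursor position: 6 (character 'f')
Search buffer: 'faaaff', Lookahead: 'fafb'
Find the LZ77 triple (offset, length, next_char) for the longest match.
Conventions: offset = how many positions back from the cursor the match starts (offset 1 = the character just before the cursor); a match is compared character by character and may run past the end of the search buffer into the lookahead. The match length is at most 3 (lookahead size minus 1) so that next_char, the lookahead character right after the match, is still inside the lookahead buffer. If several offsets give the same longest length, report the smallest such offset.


Try each offset into the search buffer:
  offset=1 (pos 5, char 'f'): match length 1
  offset=2 (pos 4, char 'f'): match length 1
  offset=3 (pos 3, char 'a'): match length 0
  offset=4 (pos 2, char 'a'): match length 0
  offset=5 (pos 1, char 'a'): match length 0
  offset=6 (pos 0, char 'f'): match length 2
Longest match has length 2 at offset 6.
next_char = character at position 6 + 2 = 8 -> 'f'

Best match: offset=6, length=2 (matching 'fa' starting at position 0)
LZ77 triple: (6, 2, 'f')


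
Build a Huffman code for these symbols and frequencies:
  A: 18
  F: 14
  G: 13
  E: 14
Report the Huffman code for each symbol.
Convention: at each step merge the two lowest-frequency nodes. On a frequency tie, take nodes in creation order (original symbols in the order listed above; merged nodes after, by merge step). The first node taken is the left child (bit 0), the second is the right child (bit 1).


Huffman tree construction:
Step 1: Merge G(13) + F(14) = 27
Step 2: Merge E(14) + A(18) = 32
Step 3: Merge (G+F)(27) + (E+A)(32) = 59
Read each symbol's code off the tree from the root (left child = 0, right child = 1).

Codes:
  A: 11 (length 2)
  F: 01 (length 2)
  G: 00 (length 2)
  E: 10 (length 2)
Average code length: 118/59 = 2.0000 bits/symbol


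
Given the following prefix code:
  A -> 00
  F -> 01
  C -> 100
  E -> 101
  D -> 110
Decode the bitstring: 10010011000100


Decoding step by step:
Bits 100 -> C
Bits 100 -> C
Bits 110 -> D
Bits 00 -> A
Bits 100 -> C


Decoded message: CCDAC


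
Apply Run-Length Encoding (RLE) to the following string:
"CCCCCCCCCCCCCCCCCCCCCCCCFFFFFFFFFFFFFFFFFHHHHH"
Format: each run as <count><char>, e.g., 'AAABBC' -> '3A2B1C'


Scanning runs left to right:
  i=0: run of 'C' x 24 -> '24C'
  i=24: run of 'F' x 17 -> '17F'
  i=41: run of 'H' x 5 -> '5H'

RLE = 24C17F5H


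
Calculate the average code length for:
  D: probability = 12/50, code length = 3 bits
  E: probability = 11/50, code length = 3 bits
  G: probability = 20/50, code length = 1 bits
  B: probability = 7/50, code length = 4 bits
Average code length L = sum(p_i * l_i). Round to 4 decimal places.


Weighted contributions p_i * l_i:
  D: (12/50) * 3 = 36/50
  E: (11/50) * 3 = 33/50
  G: (20/50) * 1 = 20/50
  B: (7/50) * 4 = 28/50
Sum = (36 + 33 + 20 + 28)/50 = 117/50

L = 117/50 = 2.3400 bits/symbol


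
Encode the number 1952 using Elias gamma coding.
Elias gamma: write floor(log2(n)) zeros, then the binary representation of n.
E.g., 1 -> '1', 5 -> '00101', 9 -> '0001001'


num_bits = floor(log2(1952)) + 1 = 11
leading_zeros = num_bits - 1 = 10
binary(1952) = 11110100000

Elias gamma(1952) = '0000000000' + '11110100000' = 000000000011110100000 (21 bits)


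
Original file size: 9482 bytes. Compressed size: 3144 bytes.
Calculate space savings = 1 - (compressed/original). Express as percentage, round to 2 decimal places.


ratio = compressed/original = 3144/9482 = 0.331576
savings = 1 - ratio = 1 - 0.331576 = 0.668424
as a percentage: 0.668424 * 100 = 66.84%

Space savings = 1 - 3144/9482 = 66.84%


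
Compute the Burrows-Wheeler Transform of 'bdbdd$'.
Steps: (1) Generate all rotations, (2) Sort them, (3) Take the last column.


Rotations (sorted):
  0: $bdbdd -> last char: d
  1: bdbdd$ -> last char: $
  2: bdd$bd -> last char: d
  3: d$bdbd -> last char: d
  4: dbdd$b -> last char: b
  5: dd$bdb -> last char: b


BWT = d$ddbb


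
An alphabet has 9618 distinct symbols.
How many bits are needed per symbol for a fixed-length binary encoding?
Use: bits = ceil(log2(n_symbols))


log2(9618) = 13.2315
Bracket: 2^13 = 8192 < 9618 <= 2^14 = 16384
So ceil(log2(9618)) = 14

bits = ceil(log2(9618)) = ceil(13.2315) = 14 bits


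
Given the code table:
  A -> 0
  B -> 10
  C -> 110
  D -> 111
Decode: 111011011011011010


Decoding:
111 -> D
0 -> A
110 -> C
110 -> C
110 -> C
110 -> C
10 -> B


Result: DACCCCB


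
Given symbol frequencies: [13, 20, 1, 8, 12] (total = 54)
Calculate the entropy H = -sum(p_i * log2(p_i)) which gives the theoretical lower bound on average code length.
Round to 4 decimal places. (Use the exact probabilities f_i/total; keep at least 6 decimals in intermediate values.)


Per-symbol terms -p_i * log2(p_i) with p_i = f_i/54:
  p = 13/54 = 0.240741: log2(p) = -2.054448, -p*log2(p) = 0.494589
  p = 20/54 = 0.370370: log2(p) = -1.432959, -p*log2(p) = 0.530726
  p = 1/54 = 0.018519: log2(p) = -5.754888, -p*log2(p) = 0.106572
  p = 8/54 = 0.148148: log2(p) = -2.754888, -p*log2(p) = 0.408131
  p = 12/54 = 0.222222: log2(p) = -2.169925, -p*log2(p) = 0.482206
H = 0.494589 + 0.530726 + 0.106572 + 0.408131 + 0.482206 = 2.022224

H = 2.0222 bits/symbol


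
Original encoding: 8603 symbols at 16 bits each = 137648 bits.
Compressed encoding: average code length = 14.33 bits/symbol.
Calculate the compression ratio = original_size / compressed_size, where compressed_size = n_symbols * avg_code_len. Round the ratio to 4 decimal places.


original_size = n_symbols * orig_bits = 8603 * 16 = 137648 bits
compressed_size = n_symbols * avg_code_len = 8603 * 14.33 = 123280.99 bits
ratio = original_size / compressed_size = 137648 / 123280.99 = 1.1165

Compression ratio = 1.1165


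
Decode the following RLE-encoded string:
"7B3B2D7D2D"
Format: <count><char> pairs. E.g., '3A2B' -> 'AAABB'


Expanding each <count><char> pair:
  7B -> 'BBBBBBB'
  3B -> 'BBB'
  2D -> 'DD'
  7D -> 'DDDDDDD'
  2D -> 'DD'

Decoded = BBBBBBBBBBDDDDDDDDDDD


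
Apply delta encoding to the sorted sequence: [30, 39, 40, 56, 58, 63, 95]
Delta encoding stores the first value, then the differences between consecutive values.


First value: 30
Deltas:
  39 - 30 = 9
  40 - 39 = 1
  56 - 40 = 16
  58 - 56 = 2
  63 - 58 = 5
  95 - 63 = 32


Delta encoded: [30, 9, 1, 16, 2, 5, 32]


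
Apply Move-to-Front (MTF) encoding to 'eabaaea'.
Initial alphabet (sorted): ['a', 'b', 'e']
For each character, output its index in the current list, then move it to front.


MTF encoding:
'e': index 2 in ['a', 'b', 'e'] -> ['e', 'a', 'b']
'a': index 1 in ['e', 'a', 'b'] -> ['a', 'e', 'b']
'b': index 2 in ['a', 'e', 'b'] -> ['b', 'a', 'e']
'a': index 1 in ['b', 'a', 'e'] -> ['a', 'b', 'e']
'a': index 0 in ['a', 'b', 'e'] -> ['a', 'b', 'e']
'e': index 2 in ['a', 'b', 'e'] -> ['e', 'a', 'b']
'a': index 1 in ['e', 'a', 'b'] -> ['a', 'e', 'b']


Output: [2, 1, 2, 1, 0, 2, 1]


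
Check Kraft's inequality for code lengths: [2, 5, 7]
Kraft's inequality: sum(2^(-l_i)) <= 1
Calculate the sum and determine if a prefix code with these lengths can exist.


Sum = 2^(-2) + 2^(-5) + 2^(-7)
    = 0.25 + 0.03125 + 0.0078125
    = 37/128 = 0.2890625
Since 0.2890625 <= 1, Kraft's inequality IS satisfied.
A prefix code with these lengths CAN exist.

Kraft sum = 0.2890625. Satisfied.


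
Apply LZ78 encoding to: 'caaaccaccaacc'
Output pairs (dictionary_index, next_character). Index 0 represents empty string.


LZ78 encoding steps:
Dictionary: {0: ''}
Step 1: w='' (idx 0), next='c' -> output (0, 'c'), add 'c' as idx 1
Step 2: w='' (idx 0), next='a' -> output (0, 'a'), add 'a' as idx 2
Step 3: w='a' (idx 2), next='a' -> output (2, 'a'), add 'aa' as idx 3
Step 4: w='c' (idx 1), next='c' -> output (1, 'c'), add 'cc' as idx 4
Step 5: w='a' (idx 2), next='c' -> output (2, 'c'), add 'ac' as idx 5
Step 6: w='c' (idx 1), next='a' -> output (1, 'a'), add 'ca' as idx 6
Step 7: w='ac' (idx 5), next='c' -> output (5, 'c'), add 'acc' as idx 7


Encoded: [(0, 'c'), (0, 'a'), (2, 'a'), (1, 'c'), (2, 'c'), (1, 'a'), (5, 'c')]


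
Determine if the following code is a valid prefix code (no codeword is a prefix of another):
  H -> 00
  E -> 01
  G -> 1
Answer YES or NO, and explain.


Checking each pair (does one codeword prefix another?):
  H='00' vs E='01': no prefix
  H='00' vs G='1': no prefix
  E='01' vs H='00': no prefix
  E='01' vs G='1': no prefix
  G='1' vs H='00': no prefix
  G='1' vs E='01': no prefix
No violation found over all pairs.

YES -- this is a valid prefix code. No codeword is a prefix of any other codeword.


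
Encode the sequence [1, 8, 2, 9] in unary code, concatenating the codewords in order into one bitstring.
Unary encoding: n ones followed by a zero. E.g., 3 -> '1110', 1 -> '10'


Encode each number as n ones followed by a terminating 0:
  1 -> 10 (2 bits)
  8 -> 111111110 (9 bits)
  2 -> 110 (3 bits)
  9 -> 1111111110 (10 bits)
Total length = 2 + 9 + 3 + 10 = 24 bits.

Unary([1, 8, 2, 9]) = 101111111101101111111110 (24 bits)


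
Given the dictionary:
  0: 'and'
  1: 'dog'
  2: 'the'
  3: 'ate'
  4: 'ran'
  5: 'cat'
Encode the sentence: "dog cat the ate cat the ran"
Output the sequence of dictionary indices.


Look up each word in the dictionary:
  'dog' -> 1
  'cat' -> 5
  'the' -> 2
  'ate' -> 3
  'cat' -> 5
  'the' -> 2
  'ran' -> 4

Encoded: [1, 5, 2, 3, 5, 2, 4]


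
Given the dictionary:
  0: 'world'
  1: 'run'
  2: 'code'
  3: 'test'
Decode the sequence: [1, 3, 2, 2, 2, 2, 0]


Look up each index in the dictionary:
  1 -> 'run'
  3 -> 'test'
  2 -> 'code'
  2 -> 'code'
  2 -> 'code'
  2 -> 'code'
  0 -> 'world'

Decoded: "run test code code code code world"


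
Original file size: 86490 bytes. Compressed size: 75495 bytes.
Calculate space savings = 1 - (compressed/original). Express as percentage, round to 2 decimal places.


ratio = compressed/original = 75495/86490 = 0.872875
savings = 1 - ratio = 1 - 0.872875 = 0.127125
as a percentage: 0.127125 * 100 = 12.71%

Space savings = 1 - 75495/86490 = 12.71%
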